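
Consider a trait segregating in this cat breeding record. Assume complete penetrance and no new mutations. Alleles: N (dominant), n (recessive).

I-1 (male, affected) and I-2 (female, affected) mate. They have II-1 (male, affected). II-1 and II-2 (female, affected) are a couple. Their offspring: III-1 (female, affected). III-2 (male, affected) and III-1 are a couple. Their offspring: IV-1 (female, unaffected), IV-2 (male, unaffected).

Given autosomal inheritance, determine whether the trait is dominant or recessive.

dominant

III-2 and III-1 are both affected yet have an unaffected child IV-1. Under a recessive model two affected parents are homozygous and every child would be affected, so the trait cannot be recessive.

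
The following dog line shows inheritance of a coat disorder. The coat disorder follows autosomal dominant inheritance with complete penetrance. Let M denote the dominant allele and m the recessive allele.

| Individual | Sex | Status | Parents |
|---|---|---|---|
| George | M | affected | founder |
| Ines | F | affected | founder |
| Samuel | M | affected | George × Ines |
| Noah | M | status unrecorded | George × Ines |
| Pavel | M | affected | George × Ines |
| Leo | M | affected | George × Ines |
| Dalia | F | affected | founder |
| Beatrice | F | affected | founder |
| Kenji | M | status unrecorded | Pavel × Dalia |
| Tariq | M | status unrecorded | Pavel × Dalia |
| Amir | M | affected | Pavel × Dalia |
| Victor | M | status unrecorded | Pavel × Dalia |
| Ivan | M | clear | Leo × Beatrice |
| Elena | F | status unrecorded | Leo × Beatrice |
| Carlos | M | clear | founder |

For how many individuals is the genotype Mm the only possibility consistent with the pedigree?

Obligate heterozygotes: Leo is affected so carries M and passed m to Ivan (mm), so Leo is Mm; Beatrice is affected so carries M and passed m to Ivan (mm), so Beatrice is Mm.
Every other individual is either homozygous by phenotype or has at least one consistent homozygous assignment, so the count is 2.

2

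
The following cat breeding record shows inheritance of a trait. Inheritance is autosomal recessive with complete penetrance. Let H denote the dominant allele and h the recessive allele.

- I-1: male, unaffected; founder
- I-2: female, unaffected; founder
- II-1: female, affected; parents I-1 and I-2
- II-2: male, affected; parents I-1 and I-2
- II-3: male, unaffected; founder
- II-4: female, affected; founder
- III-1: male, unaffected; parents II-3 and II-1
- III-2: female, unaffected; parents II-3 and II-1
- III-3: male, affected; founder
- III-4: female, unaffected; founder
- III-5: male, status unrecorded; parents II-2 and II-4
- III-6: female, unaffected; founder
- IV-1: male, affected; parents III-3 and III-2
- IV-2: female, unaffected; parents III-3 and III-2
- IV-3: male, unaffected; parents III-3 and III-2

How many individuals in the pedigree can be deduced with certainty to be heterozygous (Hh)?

6

Obligate heterozygotes: I-1 is unaffected so carries H and passed h to II-1 (hh), so I-1 is Hh; I-2 is unaffected so carries H and passed h to II-1 (hh), so I-2 is Hh; III-1 is unaffected so carries H and received h from II-1 (hh), so III-1 is Hh; III-2 is unaffected so carries H and received h from II-1 (hh), so III-2 is Hh; IV-2 is unaffected so carries H and received h from III-3 (hh), so IV-2 is Hh; IV-3 is unaffected so carries H and received h from III-3 (hh), so IV-3 is Hh.
Every other individual is either homozygous by phenotype or has at least one consistent homozygous assignment, so the count is 6.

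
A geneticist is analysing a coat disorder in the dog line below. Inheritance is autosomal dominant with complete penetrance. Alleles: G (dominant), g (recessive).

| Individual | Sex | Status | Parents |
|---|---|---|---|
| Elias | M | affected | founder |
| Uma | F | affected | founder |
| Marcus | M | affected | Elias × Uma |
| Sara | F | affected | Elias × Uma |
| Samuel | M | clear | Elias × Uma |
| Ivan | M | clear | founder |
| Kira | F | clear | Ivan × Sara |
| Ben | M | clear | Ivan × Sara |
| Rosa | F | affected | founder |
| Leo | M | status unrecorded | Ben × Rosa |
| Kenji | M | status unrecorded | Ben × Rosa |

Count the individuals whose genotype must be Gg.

Obligate heterozygotes: Elias is affected so carries G and passed g to Samuel (gg), so Elias is Gg; Uma is affected so carries G and passed g to Samuel (gg), so Uma is Gg; Sara is affected so carries G and passed g to Kira (gg), so Sara is Gg.
Every other individual is either homozygous by phenotype or has at least one consistent homozygous assignment, so the count is 3.

3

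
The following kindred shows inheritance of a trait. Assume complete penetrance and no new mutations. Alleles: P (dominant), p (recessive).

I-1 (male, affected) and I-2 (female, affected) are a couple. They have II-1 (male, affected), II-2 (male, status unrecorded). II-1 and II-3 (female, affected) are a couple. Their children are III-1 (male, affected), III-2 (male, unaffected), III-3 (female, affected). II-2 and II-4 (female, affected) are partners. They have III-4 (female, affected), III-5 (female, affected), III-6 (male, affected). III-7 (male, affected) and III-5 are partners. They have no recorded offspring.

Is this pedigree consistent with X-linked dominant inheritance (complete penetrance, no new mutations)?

Yes

A consistent assignment under X-linked dominant exists: I-1 X^P Y, I-2 X^P X^P, II-1 X^P Y, II-2 X^P Y, II-3 X^P X^p, II-4 X^P X^P, III-1 X^P Y, III-2 X^p Y, III-3 X^P X^P, III-4 X^P X^P, III-5 X^P X^P, III-6 X^P Y, III-7 X^P Y.
In this assignment every recorded phenotype matches its genotype and every non-founder's genotype is obtainable from its parents' genotypes, so the pedigree is consistent.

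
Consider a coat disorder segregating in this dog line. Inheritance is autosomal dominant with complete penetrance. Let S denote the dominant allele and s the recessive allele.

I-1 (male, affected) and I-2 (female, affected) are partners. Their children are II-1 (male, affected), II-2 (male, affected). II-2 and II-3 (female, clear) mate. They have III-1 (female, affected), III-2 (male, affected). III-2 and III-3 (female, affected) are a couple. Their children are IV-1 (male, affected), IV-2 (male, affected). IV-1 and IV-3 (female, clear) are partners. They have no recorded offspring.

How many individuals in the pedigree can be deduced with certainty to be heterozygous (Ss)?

2

Obligate heterozygotes: III-1 is affected so carries S and received s from II-3 (ss), so III-1 is Ss; III-2 is affected so carries S and received s from II-3 (ss), so III-2 is Ss.
Every other individual is either homozygous by phenotype or has at least one consistent homozygous assignment, so the count is 2.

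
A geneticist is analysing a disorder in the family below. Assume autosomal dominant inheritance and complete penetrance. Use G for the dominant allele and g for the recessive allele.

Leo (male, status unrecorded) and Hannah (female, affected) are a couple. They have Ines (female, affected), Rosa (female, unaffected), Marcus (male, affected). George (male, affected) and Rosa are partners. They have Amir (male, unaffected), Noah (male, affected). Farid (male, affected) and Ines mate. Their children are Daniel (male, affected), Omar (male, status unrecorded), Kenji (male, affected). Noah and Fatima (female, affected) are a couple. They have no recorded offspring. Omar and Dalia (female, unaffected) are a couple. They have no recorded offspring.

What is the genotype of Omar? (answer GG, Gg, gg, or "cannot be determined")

Omar's phenotype is unrecorded, and no parent or child forces a single allele at both positions; consistent genotype assignments exist with Omar as GG or Gg or gg.

cannot be determined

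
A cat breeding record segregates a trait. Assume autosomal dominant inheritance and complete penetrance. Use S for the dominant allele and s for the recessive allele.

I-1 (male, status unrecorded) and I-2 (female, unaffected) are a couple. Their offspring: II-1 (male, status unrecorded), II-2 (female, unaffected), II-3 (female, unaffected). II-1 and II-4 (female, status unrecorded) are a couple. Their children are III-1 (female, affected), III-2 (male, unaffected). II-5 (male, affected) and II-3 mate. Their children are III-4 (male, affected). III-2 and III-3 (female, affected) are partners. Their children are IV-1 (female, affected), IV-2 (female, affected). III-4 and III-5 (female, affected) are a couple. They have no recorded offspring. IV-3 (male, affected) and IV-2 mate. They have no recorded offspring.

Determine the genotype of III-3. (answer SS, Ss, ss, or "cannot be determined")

cannot be determined

III-3's phenotype allows SS or Ss, and no parent or child forces a single allele at both positions; consistent genotype assignments exist with III-3 as SS or Ss.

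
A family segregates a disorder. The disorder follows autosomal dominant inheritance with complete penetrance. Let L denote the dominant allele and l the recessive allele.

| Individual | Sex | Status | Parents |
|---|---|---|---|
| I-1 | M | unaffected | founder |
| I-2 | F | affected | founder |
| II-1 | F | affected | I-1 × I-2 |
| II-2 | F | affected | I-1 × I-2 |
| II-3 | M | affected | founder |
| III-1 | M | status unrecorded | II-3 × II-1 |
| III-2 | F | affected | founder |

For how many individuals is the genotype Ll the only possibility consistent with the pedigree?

2

Obligate heterozygotes: II-1 is affected so carries L and received l from I-1 (ll), so II-1 is Ll; II-2 is affected so carries L and received l from I-1 (ll), so II-2 is Ll.
Every other individual is either homozygous by phenotype or has at least one consistent homozygous assignment, so the count is 2.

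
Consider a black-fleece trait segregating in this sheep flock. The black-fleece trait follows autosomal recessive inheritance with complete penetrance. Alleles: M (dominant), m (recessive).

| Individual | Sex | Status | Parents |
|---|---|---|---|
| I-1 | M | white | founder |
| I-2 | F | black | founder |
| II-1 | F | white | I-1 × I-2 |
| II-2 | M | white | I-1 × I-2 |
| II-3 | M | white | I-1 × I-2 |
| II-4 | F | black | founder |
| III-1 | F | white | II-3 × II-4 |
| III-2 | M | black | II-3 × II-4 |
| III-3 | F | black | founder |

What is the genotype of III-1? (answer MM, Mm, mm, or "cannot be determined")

From phenotype alone, III-1 is MM or Mm.
III-1 is white so carries M and received m from II-4 (mm), so III-1 is Mm.

Mm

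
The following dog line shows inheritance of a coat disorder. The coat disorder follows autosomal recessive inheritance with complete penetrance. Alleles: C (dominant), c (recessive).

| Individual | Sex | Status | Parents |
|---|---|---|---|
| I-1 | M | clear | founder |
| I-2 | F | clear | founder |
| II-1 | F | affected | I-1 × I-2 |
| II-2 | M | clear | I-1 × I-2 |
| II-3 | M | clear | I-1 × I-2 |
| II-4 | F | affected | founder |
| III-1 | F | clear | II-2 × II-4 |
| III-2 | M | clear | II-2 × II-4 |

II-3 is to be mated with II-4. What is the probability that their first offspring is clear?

I-1 is clear so carries C and passed c to II-1 (cc), so I-1 is Cc.
I-2 is clear so carries C and passed c to II-1 (cc), so I-2 is Cc.
II-3 is a clear offspring of I-1 (Cc) × I-2 (Cc), whose cross gives 1/4 CC : 1/2 Cc : 1/4 cc; conditioning on being clear, II-3 is CC with probability 1/3, Cc with probability 2/3.
II-4 is affected, so II-4 is cc.
Summing over parental genotype combinations, P(offspring is clear) = 1/3·1 + 2/3·1/2 = 2/3.

2/3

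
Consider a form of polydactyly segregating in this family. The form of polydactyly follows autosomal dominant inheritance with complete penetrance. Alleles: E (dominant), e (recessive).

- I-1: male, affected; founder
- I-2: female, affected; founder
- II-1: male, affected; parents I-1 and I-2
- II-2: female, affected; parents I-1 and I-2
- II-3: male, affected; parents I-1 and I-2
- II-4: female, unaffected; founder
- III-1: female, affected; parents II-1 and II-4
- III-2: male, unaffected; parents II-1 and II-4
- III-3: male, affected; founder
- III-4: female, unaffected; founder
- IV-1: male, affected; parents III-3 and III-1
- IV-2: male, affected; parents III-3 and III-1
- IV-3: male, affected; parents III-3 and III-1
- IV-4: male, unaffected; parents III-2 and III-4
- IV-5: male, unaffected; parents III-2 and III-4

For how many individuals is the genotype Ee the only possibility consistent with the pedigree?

Obligate heterozygotes: II-1 is affected so carries E and passed e to III-2 (ee), so II-1 is Ee; III-1 is affected so carries E and received e from II-4 (ee), so III-1 is Ee.
Every other individual is either homozygous by phenotype or has at least one consistent homozygous assignment, so the count is 2.

2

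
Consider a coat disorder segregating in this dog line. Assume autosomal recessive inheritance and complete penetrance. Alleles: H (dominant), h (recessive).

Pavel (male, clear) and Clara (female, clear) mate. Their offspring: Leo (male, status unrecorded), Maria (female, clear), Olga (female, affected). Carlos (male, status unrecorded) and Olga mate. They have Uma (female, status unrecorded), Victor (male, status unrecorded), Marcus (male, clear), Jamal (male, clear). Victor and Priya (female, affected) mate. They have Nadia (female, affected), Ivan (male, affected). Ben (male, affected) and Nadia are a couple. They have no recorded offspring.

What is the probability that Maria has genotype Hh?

Pavel is clear so carries H and passed h to Olga (hh), so Pavel is Hh.
Clara is clear so carries H and passed h to Olga (hh), so Clara is Hh.
Their cross gives offspring ratios 1/4 HH : 1/2 Hh : 1/4 hh. Conditioning on Maria being clear, P(Hh) = 1/2 / 3/4 = 2/3.

2/3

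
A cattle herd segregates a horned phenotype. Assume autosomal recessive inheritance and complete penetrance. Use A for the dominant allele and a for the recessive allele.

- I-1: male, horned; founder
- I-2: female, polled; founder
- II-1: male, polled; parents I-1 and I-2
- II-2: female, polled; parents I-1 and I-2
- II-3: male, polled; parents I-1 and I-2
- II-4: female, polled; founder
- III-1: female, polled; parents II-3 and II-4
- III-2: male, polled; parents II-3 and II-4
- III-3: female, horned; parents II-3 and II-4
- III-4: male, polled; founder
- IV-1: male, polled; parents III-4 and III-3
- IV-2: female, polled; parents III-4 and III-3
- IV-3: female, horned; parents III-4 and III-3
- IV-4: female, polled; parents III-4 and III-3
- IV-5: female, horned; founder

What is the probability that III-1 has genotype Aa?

2/3

II-3 is polled so carries A and received a from I-1 (aa), so II-3 is Aa.
II-4 is polled so carries A and passed a to III-3 (aa), so II-4 is Aa.
Their cross gives offspring ratios 1/4 AA : 1/2 Aa : 1/4 aa. Conditioning on III-1 being polled, P(Aa) = 1/2 / 3/4 = 2/3.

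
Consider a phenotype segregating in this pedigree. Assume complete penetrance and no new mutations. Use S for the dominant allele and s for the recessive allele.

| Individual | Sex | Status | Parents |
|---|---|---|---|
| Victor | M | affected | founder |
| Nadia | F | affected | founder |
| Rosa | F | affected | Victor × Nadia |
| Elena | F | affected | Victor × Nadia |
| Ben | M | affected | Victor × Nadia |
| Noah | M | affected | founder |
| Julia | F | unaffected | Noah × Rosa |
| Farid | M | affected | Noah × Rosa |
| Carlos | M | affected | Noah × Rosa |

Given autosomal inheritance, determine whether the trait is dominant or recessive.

dominant

Noah and Rosa are both affected yet have an unaffected child Julia. Under a recessive model two affected parents are homozygous and every child would be affected, so the trait cannot be recessive.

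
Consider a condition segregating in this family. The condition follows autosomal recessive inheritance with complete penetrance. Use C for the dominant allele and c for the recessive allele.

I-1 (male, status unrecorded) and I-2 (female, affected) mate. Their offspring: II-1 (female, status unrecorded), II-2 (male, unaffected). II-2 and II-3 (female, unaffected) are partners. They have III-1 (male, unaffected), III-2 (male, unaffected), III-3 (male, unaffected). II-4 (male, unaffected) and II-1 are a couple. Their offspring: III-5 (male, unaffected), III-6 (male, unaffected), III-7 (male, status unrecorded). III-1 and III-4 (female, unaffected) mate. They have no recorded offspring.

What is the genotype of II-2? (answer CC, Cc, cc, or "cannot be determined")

From phenotype alone, II-2 is CC or Cc.
II-2 is unaffected so carries C and received c from I-2 (cc), so II-2 is Cc.

Cc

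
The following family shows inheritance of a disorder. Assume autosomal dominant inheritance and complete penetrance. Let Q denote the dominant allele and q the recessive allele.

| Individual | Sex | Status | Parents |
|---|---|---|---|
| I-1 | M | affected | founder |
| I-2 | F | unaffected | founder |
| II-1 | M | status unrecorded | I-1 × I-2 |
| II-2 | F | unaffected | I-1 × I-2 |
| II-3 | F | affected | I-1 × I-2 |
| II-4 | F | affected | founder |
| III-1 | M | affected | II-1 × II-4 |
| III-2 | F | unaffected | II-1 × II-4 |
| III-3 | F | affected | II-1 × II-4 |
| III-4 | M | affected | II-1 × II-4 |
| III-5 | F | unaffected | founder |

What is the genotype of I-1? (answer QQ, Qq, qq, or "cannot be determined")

From phenotype alone, I-1 is QQ or Qq.
I-1 is affected so carries Q and passed q to II-2 (qq), so I-1 is Qq.

Qq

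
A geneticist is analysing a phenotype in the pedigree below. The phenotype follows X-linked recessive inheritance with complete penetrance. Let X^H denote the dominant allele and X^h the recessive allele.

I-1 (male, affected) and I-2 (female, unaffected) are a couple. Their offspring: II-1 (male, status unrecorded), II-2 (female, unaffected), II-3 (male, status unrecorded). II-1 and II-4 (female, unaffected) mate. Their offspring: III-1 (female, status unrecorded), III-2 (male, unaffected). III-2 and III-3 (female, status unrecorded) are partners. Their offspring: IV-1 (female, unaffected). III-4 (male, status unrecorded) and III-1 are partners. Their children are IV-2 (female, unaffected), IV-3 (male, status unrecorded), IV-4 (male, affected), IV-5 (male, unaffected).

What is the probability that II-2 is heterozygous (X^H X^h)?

II-2 is unaffected so carries H and received h from I-1 (X^h Y), so II-2 is X^H X^h, giving P(X^H X^h) = 1.

1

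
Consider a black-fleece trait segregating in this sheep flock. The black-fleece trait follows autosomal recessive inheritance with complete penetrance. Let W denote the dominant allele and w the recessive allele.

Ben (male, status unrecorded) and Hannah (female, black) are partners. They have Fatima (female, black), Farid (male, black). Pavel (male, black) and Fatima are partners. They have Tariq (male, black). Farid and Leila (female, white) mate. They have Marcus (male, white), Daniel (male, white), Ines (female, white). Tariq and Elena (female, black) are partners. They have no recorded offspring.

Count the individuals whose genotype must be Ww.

Obligate heterozygotes: Marcus is white so carries W and received w from Farid (ww), so Marcus is Ww; Daniel is white so carries W and received w from Farid (ww), so Daniel is Ww; Ines is white so carries W and received w from Farid (ww), so Ines is Ww.
Every other individual is either homozygous by phenotype or has at least one consistent homozygous assignment, so the count is 3.

3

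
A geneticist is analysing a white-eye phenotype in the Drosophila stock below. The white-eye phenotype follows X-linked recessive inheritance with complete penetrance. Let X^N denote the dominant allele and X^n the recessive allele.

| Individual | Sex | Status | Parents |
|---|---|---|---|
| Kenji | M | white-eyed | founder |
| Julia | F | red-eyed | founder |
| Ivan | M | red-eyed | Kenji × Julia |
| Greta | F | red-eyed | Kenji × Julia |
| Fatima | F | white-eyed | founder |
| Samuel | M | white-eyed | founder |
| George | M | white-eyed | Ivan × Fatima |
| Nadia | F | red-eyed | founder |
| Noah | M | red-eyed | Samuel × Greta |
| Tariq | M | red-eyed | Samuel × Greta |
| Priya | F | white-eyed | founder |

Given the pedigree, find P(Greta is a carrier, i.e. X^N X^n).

1

Greta is red-eyed so carries N and received n from Kenji (X^n Y), so Greta is X^N X^n, giving P(X^N X^n) = 1.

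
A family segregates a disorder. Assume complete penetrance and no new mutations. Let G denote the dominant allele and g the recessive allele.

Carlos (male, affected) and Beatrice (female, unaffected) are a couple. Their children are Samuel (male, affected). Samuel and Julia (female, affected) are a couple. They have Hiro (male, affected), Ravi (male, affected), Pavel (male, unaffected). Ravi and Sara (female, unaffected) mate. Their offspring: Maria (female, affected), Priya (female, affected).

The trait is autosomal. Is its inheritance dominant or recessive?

dominant

Samuel and Julia are both affected yet have an unaffected child Pavel. Under a recessive model two affected parents are homozygous and every child would be affected, so the trait cannot be recessive.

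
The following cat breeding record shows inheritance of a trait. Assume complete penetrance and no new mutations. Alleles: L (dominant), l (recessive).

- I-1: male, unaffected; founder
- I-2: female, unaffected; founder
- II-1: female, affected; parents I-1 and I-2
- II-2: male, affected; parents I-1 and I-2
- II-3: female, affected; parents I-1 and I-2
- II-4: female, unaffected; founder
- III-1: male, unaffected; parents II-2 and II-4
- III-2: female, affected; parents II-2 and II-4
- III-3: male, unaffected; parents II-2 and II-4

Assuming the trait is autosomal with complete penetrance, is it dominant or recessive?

I-1 and I-2 are both unaffected yet have an affected child II-1. Under dominance, an affected child requires at least one affected parent, so the trait cannot be dominant.

recessive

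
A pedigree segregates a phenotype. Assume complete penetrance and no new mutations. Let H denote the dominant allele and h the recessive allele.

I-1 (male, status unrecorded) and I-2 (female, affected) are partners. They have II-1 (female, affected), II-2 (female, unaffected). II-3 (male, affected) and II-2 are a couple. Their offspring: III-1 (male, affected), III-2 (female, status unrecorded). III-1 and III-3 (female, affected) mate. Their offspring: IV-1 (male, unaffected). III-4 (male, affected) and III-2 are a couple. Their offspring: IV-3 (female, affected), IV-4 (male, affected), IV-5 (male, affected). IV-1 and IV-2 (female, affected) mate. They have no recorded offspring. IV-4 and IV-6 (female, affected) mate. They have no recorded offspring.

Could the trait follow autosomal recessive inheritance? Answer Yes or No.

No

Under autosomal recessive, IV-1 (unaffected, male) cannot arise from III-1 (affected) × III-3 (affected).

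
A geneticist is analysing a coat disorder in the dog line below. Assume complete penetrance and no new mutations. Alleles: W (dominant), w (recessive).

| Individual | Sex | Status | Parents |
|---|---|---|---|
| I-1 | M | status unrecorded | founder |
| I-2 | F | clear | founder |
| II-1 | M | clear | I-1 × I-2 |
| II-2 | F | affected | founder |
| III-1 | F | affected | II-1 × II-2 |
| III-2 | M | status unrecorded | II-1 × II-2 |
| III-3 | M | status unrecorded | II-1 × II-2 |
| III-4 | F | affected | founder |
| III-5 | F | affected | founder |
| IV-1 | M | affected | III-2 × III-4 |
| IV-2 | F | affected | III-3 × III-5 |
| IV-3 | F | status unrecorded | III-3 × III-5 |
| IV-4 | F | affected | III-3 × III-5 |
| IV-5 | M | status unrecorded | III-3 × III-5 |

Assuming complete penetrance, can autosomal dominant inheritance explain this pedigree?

Yes

A consistent assignment under autosomal dominant exists: I-1 Ww, I-2 ww, II-1 ww, II-2 WW, III-1 Ww, III-2 Ww, III-3 Ww, III-4 WW, III-5 WW, IV-1 WW, IV-2 WW, IV-3 WW, IV-4 WW, IV-5 WW.
In this assignment every recorded phenotype matches its genotype and every non-founder's genotype is obtainable from its parents' genotypes, so the pedigree is consistent.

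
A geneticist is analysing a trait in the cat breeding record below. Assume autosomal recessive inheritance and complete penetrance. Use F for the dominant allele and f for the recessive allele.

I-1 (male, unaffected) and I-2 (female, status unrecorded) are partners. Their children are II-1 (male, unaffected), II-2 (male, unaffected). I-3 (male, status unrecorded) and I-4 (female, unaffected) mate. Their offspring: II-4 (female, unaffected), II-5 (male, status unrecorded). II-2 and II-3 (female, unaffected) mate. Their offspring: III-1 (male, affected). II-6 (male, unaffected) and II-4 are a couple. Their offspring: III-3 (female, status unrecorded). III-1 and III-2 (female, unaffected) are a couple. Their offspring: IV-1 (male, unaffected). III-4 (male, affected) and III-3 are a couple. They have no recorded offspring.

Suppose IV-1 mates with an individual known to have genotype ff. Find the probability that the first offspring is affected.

1/2

IV-1 is unaffected so carries F and received f from III-1 (ff), so IV-1 is Ff.
The cross gives 1/2 Ff : 1/2 ff, so P(offspring is affected) = 1/2.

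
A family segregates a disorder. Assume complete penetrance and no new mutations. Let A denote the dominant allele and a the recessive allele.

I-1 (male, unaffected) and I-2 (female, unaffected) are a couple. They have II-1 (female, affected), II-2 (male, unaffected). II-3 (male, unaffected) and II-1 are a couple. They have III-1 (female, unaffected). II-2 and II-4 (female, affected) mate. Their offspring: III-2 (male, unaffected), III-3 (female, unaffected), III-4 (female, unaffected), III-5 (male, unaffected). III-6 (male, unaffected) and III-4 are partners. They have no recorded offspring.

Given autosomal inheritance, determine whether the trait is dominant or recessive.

I-1 and I-2 are both unaffected yet have an affected child II-1. Under dominance, an affected child requires at least one affected parent, so the trait cannot be dominant.

recessive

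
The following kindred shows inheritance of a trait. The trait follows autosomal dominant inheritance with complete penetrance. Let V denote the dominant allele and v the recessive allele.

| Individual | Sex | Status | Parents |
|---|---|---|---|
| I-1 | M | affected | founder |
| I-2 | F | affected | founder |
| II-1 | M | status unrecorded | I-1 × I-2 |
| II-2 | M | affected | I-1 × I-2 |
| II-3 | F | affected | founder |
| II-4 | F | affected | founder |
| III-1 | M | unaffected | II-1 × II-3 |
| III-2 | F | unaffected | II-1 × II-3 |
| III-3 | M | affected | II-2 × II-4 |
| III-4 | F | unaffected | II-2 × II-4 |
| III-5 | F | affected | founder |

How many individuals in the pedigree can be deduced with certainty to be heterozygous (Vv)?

Obligate heterozygotes: II-2 is affected so carries V and passed v to III-4 (vv), so II-2 is Vv; II-3 is affected so carries V and passed v to III-1 (vv), so II-3 is Vv; II-4 is affected so carries V and passed v to III-4 (vv), so II-4 is Vv.
Every other individual is either homozygous by phenotype or has at least one consistent homozygous assignment, so the count is 3.

3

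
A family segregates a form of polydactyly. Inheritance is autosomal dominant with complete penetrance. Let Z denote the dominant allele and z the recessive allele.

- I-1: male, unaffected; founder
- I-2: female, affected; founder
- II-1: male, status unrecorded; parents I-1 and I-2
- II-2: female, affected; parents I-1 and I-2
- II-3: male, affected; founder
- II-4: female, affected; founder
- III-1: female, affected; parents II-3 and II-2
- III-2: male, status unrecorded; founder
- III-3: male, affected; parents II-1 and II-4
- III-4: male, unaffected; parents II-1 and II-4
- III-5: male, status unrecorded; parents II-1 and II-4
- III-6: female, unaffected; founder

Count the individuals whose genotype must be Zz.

2

Obligate heterozygotes: II-2 is affected so carries Z and received z from I-1 (zz), so II-2 is Zz; II-4 is affected so carries Z and passed z to III-4 (zz), so II-4 is Zz.
Every other individual is either homozygous by phenotype or has at least one consistent homozygous assignment, so the count is 2.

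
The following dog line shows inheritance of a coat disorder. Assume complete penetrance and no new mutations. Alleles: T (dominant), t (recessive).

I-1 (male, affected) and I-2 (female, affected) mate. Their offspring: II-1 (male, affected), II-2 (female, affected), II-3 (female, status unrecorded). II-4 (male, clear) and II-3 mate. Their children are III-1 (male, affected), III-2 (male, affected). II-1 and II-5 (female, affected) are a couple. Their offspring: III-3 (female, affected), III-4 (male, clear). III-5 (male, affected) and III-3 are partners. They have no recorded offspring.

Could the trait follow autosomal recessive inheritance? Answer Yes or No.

No

Under autosomal recessive, III-4 (clear, male) cannot arise from II-1 (affected) × II-5 (affected).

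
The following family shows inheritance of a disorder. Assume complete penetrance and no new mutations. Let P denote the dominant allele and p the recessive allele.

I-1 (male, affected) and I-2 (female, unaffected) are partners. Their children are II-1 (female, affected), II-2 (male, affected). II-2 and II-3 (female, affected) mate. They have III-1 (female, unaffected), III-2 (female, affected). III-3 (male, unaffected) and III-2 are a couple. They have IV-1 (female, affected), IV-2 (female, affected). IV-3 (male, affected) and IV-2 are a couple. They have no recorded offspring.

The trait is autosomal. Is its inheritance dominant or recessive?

dominant

II-2 and II-3 are both affected yet have an unaffected child III-1. Under a recessive model two affected parents are homozygous and every child would be affected, so the trait cannot be recessive.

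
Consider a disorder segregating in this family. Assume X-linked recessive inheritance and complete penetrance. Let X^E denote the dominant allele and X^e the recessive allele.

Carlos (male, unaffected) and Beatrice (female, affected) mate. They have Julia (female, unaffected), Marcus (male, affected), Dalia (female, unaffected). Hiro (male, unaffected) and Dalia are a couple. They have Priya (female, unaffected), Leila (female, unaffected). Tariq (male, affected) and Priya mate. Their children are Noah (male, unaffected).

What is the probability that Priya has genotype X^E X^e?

Hiro is unaffected, so Hiro is X^E Y.
Dalia is unaffected so carries E and received e from Beatrice (X^e X^e), so Dalia is X^E X^e.
Their cross gives offspring ratios 1/2 X^E X^E : 1/2 X^E X^e. Conditioning on Priya being unaffected, P(X^E X^e) = 1/2 / 1 = 1/2 before taking Priya's own offspring into account.
Tariq is affected, so Tariq is X^e Y.
Now use Priya's offspring. Probability of each recorded status — unaffected son Noah: 1/2 if Priya is X^E X^e, 1 if X^E X^E.
Bayes: P(X^E X^e) = 1/2·1/2 / (1/2·1/2 + 1/2·1) = 1/3.

1/3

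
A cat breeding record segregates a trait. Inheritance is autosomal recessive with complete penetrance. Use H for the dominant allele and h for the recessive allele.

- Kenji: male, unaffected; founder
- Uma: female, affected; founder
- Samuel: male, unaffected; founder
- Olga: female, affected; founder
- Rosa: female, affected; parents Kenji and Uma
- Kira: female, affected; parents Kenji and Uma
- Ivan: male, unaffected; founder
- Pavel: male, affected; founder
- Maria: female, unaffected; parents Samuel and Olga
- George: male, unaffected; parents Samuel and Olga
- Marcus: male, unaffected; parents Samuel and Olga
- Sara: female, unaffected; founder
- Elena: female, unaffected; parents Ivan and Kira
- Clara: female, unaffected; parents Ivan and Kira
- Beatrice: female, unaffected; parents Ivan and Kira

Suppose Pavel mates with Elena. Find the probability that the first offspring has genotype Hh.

Pavel is affected, so Pavel is hh.
Elena is unaffected so carries H and received h from Kira (hh), so Elena is Hh.
The cross gives 1/2 Hh : 1/2 hh, so P(offspring has genotype Hh) = 1/2.

1/2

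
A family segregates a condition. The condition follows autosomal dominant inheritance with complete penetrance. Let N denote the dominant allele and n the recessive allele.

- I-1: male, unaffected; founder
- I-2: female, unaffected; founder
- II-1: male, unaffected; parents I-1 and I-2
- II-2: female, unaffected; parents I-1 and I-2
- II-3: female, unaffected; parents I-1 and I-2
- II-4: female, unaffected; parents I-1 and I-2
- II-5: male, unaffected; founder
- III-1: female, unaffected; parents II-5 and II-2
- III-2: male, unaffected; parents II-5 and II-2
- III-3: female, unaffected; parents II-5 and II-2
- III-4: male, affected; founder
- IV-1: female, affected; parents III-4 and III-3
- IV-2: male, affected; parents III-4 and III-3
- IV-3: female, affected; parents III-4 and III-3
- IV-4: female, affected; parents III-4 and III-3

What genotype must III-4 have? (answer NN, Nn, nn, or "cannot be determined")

cannot be determined

III-4's phenotype allows NN or Nn, and no parent or child forces a single allele at both positions; consistent genotype assignments exist with III-4 as NN or Nn.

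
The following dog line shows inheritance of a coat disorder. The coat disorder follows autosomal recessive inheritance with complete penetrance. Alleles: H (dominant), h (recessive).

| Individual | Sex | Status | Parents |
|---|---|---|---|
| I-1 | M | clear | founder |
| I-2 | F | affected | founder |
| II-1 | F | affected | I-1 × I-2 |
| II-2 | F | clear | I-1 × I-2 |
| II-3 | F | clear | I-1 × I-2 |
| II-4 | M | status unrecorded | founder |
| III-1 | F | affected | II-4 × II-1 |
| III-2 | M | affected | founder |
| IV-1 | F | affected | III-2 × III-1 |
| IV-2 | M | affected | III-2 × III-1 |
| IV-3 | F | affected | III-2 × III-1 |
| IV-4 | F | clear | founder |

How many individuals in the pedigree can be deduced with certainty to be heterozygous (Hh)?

3

Obligate heterozygotes: I-1 is clear so carries H and passed h to II-1 (hh), so I-1 is Hh; II-2 is clear so carries H and received h from I-2 (hh), so II-2 is Hh; II-3 is clear so carries H and received h from I-2 (hh), so II-3 is Hh.
Every other individual is either homozygous by phenotype or has at least one consistent homozygous assignment, so the count is 3.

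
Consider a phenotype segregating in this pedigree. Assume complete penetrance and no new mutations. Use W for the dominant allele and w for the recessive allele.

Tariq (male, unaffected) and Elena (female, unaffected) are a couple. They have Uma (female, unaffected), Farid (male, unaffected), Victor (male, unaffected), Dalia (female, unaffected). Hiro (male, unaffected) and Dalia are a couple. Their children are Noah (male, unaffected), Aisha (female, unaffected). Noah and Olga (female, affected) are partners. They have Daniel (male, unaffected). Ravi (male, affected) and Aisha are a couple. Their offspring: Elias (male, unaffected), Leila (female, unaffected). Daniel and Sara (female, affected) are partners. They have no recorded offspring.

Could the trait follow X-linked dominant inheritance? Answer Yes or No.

Under X-linked dominant, Leila (unaffected, female) cannot arise from Ravi (affected) × Aisha (unaffected).

No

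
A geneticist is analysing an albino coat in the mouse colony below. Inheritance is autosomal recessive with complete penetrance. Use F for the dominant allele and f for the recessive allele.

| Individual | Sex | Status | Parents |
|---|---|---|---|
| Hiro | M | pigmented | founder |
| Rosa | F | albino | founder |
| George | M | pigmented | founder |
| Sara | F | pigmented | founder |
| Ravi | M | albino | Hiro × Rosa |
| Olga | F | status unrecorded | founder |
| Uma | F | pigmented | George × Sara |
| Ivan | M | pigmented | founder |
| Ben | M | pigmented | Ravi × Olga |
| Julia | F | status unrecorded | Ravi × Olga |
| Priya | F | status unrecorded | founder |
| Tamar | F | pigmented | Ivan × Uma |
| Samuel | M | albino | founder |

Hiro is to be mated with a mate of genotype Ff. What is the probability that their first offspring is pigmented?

3/4

Hiro is pigmented so carries F and passed f to Ravi (ff), so Hiro is Ff.
The cross gives 1/4 FF : 1/2 Ff : 1/4 ff, so P(offspring is pigmented) = 3/4.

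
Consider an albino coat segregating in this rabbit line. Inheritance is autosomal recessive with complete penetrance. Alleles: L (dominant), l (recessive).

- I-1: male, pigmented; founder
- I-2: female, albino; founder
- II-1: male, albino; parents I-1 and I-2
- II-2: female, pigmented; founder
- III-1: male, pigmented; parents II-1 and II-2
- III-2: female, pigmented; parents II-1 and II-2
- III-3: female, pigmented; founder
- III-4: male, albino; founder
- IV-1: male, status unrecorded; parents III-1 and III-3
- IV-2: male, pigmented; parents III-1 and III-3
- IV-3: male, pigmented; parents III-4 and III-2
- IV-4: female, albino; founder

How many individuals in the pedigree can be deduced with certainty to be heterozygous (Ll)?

Obligate heterozygotes: I-1 is pigmented so carries L and passed l to II-1 (ll), so I-1 is Ll; III-1 is pigmented so carries L and received l from II-1 (ll), so III-1 is Ll; III-2 is pigmented so carries L and received l from II-1 (ll), so III-2 is Ll; IV-3 is pigmented so carries L and received l from III-4 (ll), so IV-3 is Ll.
Every other individual is either homozygous by phenotype or has at least one consistent homozygous assignment, so the count is 4.

4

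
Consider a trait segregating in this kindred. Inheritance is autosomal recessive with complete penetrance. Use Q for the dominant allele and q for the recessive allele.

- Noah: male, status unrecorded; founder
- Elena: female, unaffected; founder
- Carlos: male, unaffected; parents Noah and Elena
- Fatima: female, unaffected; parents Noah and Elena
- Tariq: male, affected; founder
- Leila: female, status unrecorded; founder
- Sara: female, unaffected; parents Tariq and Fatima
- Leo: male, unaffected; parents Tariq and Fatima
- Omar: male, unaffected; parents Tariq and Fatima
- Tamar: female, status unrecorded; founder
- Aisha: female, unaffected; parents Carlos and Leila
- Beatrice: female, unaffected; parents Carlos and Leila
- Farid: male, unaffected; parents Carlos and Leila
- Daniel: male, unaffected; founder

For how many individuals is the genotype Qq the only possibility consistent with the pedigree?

Obligate heterozygotes: Sara is unaffected so carries Q and received q from Tariq (qq), so Sara is Qq; Leo is unaffected so carries Q and received q from Tariq (qq), so Leo is Qq; Omar is unaffected so carries Q and received q from Tariq (qq), so Omar is Qq.
Every other individual is either homozygous by phenotype or has at least one consistent homozygous assignment, so the count is 3.

3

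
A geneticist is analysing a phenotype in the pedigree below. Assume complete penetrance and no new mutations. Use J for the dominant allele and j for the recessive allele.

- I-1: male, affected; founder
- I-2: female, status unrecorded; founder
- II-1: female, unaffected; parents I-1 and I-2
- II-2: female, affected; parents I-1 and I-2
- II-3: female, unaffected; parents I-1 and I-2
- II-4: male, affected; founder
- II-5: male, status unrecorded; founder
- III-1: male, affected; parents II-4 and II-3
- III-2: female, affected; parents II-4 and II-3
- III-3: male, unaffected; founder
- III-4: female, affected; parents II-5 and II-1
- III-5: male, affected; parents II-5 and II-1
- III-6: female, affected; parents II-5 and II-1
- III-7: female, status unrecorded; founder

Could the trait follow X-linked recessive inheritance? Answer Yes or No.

A consistent assignment under X-linked recessive exists: I-1 X^j Y, I-2 X^J X^j, II-1 X^J X^j, II-2 X^j X^j, II-3 X^J X^j, II-4 X^j Y, II-5 X^j Y, III-1 X^j Y, III-2 X^j X^j, III-3 X^J Y, III-4 X^j X^j, III-5 X^j Y, III-6 X^j X^j, III-7 X^J X^J.
In this assignment every recorded phenotype matches its genotype and every non-founder's genotype is obtainable from its parents' genotypes, so the pedigree is consistent.

Yes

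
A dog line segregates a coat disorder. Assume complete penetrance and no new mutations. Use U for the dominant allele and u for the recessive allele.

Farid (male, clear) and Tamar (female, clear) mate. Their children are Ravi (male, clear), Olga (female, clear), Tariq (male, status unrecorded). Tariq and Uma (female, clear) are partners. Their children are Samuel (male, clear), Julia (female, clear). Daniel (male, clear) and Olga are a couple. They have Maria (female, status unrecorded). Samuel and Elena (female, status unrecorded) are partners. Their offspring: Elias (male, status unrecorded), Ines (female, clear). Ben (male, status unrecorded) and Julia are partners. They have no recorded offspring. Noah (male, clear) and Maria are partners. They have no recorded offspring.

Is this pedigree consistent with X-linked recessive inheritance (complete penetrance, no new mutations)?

Yes

A consistent assignment under X-linked recessive exists: Farid X^U Y, Tamar X^U X^U, Ravi X^U Y, Olga X^U X^U, Tariq X^U Y, Uma X^U X^U, Daniel X^U Y, Samuel X^U Y, Julia X^U X^U, Elena X^U X^U, Ben X^U Y, Maria X^U X^U, Noah X^U Y, Elias X^U Y, Ines X^U X^U.
In this assignment every recorded phenotype matches its genotype and every non-founder's genotype is obtainable from its parents' genotypes, so the pedigree is consistent.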